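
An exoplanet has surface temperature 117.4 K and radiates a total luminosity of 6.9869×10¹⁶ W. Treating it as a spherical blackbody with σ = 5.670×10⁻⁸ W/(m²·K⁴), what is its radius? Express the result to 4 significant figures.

L = 4πR²σT⁴ ⇒ R = √(L/(4πσT⁴)).
σT⁴ = 10.7710 W/m², so R = √(6.9869×10¹⁶/(4π×10.7710)) = 2.272×10⁷ m.

R ≈ 2.272×10⁷ m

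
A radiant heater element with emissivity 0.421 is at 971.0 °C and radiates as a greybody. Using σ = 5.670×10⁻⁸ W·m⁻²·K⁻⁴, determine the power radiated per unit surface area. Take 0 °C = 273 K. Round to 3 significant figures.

T = 971.0 °C + 273 = 1244.0 K.
Stefan–Boltzmann: I = εσT⁴ = 0.421 × 5.670×10⁻⁸ × (1244.0)⁴ = 5.72×10⁴ W/m².

I ≈ 5.72×10⁴ W/m²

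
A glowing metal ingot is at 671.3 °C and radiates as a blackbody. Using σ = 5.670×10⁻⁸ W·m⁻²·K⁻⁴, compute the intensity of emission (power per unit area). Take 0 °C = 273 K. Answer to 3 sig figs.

I ≈ 4.51×10⁴ W/m²

T = 671.3 °C + 273 = 944.3 K.
Stefan–Boltzmann: I = σT⁴ = 5.670×10⁻⁸ × (944.3)⁴ = 4.51×10⁴ W/m².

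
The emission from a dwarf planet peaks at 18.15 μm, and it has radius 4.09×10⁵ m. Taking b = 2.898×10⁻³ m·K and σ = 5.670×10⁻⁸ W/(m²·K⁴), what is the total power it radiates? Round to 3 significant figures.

Wien's law: T = b/λ_max = 2.898×10⁻³/1.815×10⁻⁵ = 159.669 K.
Surface area A = 4πR² = 4π(4.09×10⁵ m)² = 2.10212×10¹² m².
Then P = σAT⁴ = 5.670×10⁻⁸×2.10212×10¹²×(159.669)⁴ = 7.75×10¹³ W.

P ≈ 7.75×10¹³ W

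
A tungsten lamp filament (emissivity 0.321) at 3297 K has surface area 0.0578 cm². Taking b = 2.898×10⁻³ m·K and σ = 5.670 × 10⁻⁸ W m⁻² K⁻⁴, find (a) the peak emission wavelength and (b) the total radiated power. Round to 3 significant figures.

λ_max ≈ 879 nm; P ≈ 12.4 W

(a) λ_max = b/T = 2.898×10⁻³/3297 = 8.790×10⁻⁷ m = 879 nm.
Area A = 0.0578 cm² = 5.78×10⁻⁶ m².
(b) P = εσAT⁴ = 0.321×5.670×10⁻⁸×5.78×10⁻⁶×(3297)⁴ = 12.4 W.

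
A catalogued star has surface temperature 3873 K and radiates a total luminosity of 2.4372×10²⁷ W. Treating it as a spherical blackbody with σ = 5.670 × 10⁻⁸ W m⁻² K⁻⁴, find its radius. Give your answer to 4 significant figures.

L = 4πR²σT⁴ ⇒ R = √(L/(4πσT⁴)).
σT⁴ = 1.27577×10⁷ W/m², so R = √(2.4372×10²⁷/(4π×1.27577×10⁷)) = 3.899×10⁹ m.

R ≈ 3.899×10⁹ m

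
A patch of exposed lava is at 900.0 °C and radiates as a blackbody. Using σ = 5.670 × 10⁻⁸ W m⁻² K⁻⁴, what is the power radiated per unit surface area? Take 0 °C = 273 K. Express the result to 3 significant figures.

T = 900.0 °C + 273 = 1173.0 K.
Stefan–Boltzmann: I = σT⁴ = 5.670×10⁻⁸ × (1173.0)⁴ = 1.07×10⁵ W/m².

I ≈ 1.07×10⁵ W/m²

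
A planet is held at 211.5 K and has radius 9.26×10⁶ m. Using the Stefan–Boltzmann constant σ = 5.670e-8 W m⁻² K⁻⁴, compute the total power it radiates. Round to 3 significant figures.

P ≈ 1.22×10¹⁷ W

Surface area A = 4πR² = 4π(9.26×10⁶ m)² = 1.07754×10¹⁵ m².
P = σAT⁴ = 5.670×10⁻⁸ × 1.07754×10¹⁵ × (211.5)⁴ = 1.22×10¹⁷ W.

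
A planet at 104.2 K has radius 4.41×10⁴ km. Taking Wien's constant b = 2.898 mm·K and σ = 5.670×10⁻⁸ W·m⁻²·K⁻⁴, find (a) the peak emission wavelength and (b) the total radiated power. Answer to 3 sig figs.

(a) λ_max = b/T = 2.898×10⁻³/104.2 = 2.781×10⁻⁵ m = 27.8 μm.
Surface area A = 4πR² = 4π(4.41×10⁷ m)² = 2.44392×10¹⁶ m².
(b) P = σAT⁴ = 5.670×10⁻⁸×2.44392×10¹⁶×(104.2)⁴ = 1.63×10¹⁷ W.

λ_max ≈ 27.8 μm; P ≈ 1.63×10¹⁷ W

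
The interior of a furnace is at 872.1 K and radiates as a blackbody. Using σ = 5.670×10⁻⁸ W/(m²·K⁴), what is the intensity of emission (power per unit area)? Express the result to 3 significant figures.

I ≈ 3.28×10⁴ W/m²

Stefan–Boltzmann: I = σT⁴ = 5.670×10⁻⁸ × (872.1)⁴ = 3.28×10⁴ W/m².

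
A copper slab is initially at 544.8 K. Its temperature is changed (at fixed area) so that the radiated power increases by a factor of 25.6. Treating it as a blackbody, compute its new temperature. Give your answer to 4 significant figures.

T₂ ≈ 1225 K

P ∝ T⁴, so T₂/T₁ = (P₂/P₁)^(1/4) = (25.6)^(1/4) = 2.24937.
T₂ = 544.8 × 2.24937 = 1225 K.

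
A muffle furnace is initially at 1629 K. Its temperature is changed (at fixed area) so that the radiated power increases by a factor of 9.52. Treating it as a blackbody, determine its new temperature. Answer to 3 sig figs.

P ∝ T⁴, so T₂/T₁ = (P₂/P₁)^(1/4) = (9.52)^(1/4) = 1.75654.
T₂ = 1629 × 1.75654 = 2.86×10³ K.

T₂ ≈ 2.86×10³ K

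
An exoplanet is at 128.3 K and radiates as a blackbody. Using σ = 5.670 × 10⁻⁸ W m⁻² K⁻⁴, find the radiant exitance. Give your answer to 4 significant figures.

Stefan–Boltzmann: I = σT⁴ = 5.670×10⁻⁸ × (128.3)⁴ = 15.36 W/m².

I ≈ 15.36 W/m²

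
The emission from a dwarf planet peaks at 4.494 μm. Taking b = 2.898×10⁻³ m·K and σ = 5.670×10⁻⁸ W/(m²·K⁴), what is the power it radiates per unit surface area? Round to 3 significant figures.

I ≈ 9.80×10³ W/m²

Wien's law: T = b/λ_max = 2.898×10⁻³/4.494×10⁻⁶ = 644.860 K.
Then I = σT⁴ = 5.670×10⁻⁸×(644.860)⁴ = 9.80×10³ W/m².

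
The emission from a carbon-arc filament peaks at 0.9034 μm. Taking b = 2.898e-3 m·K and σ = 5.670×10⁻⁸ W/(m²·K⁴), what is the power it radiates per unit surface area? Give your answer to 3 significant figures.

Wien's law: T = b/λ_max = 2.898×10⁻³/9.034×10⁻⁷ = 3207.88 K.
Then I = σT⁴ = 5.670×10⁻⁸×(3207.88)⁴ = 6.00×10⁶ W/m².

I ≈ 6.00×10⁶ W/m²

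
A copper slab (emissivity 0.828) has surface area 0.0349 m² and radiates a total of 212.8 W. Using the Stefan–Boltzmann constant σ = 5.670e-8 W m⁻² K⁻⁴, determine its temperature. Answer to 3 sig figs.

Area A = 0.0349 m².
P = εσAT⁴ ⇒ T = (P/(εσA))^(1/4) = (212.8/(0.828×5.670×10⁻⁸×0.0349))^(1/4) = 600 K.

T ≈ 600 K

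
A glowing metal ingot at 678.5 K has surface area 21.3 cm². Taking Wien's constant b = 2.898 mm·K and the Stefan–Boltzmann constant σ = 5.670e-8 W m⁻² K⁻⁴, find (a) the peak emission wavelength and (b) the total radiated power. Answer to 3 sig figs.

λ_max ≈ 4.27 μm; P ≈ 25.6 W

(a) λ_max = b/T = 2.898×10⁻³/678.5 = 4.271×10⁻⁶ m = 4.27 μm.
Area A = 21.3 cm² = 2.13×10⁻³ m².
(b) P = σAT⁴ = 5.670×10⁻⁸×2.13×10⁻³×(678.5)⁴ = 25.6 W.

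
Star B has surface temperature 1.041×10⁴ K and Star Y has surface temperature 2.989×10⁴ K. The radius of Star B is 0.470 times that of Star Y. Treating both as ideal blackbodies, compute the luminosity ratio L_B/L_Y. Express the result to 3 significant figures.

L_B/L_Y ≈ 3.25×10⁻³

L ∝ R²T⁴, so L_B/L_Y = (R_B/R_Y)²(T_B/T_Y)⁴ = (0.470)² × (1.041×10⁴/2.989×10⁴)⁴ = 0.2209 × 0.0147129 = 3.25×10⁻³.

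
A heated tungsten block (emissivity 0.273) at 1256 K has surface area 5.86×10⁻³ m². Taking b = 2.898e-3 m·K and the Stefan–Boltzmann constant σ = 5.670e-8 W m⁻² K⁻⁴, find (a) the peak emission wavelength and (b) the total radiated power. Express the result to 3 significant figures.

(a) λ_max = b/T = 2.898×10⁻³/1256 = 2.307×10⁻⁶ m = 2.31×10³ nm.
Area A = 5.86×10⁻³ m².
(b) P = εσAT⁴ = 0.273×5.670×10⁻⁸×5.86×10⁻³×(1256)⁴ = 226 W.

λ_max ≈ 2.31×10³ nm; P ≈ 226 W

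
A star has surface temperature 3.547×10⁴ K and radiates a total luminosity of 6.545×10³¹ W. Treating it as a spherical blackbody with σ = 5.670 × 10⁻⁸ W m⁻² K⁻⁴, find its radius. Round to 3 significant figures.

L = 4πR²σT⁴ ⇒ R = √(L/(4πσT⁴)).
σT⁴ = 8.97486×10¹⁰ W/m², so R = √(6.545×10³¹/(4π×8.97486×10¹⁰)) = 7.62×10⁹ m.

R ≈ 7.62×10⁹ m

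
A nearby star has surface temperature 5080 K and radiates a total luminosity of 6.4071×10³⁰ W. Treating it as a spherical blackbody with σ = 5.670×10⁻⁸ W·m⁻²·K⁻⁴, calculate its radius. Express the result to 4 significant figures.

R ≈ 1.162×10¹¹ m

L = 4πR²σT⁴ ⇒ R = √(L/(4πσT⁴)).
σT⁴ = 3.77605×10⁷ W/m², so R = √(6.4071×10³⁰/(4π×3.77605×10⁷)) = 1.162×10¹¹ m.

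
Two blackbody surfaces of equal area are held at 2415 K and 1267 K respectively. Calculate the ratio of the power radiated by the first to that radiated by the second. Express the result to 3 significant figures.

With equal areas, P₁/P₂ = (T₁/T₂)⁴ = (2415/1267)⁴ = 13.2.

P₁/P₂ ≈ 13.2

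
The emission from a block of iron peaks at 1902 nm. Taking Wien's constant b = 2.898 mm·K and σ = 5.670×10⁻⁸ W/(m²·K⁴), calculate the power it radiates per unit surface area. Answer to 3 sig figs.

Wien's law: T = b/λ_max = 2.898×10⁻³/1.902×10⁻⁶ = 1523.66 K.
Then I = σT⁴ = 5.670×10⁻⁸×(1523.66)⁴ = 3.06×10⁵ W/m².

I ≈ 3.06×10⁵ W/m²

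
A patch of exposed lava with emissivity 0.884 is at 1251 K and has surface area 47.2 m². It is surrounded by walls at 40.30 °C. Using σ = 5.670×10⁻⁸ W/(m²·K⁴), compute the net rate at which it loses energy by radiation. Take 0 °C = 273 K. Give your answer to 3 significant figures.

Net loss ≈ 5.77×10⁶ W

Surroundings: T = 40.30 °C + 273 = 313.30 K.
Area A = 47.2 m².
Net radiated power P_net = εσA(T⁴ − T₀⁴) = 0.884×5.670×10⁻⁸×47.2×(1251⁴ − 313.30⁴).
T⁴ − T₀⁴ = 2.44923×10¹² − 9.63478×10⁹ = 2.43960×10¹² K⁴, so P_net = 5.77×10⁶ W.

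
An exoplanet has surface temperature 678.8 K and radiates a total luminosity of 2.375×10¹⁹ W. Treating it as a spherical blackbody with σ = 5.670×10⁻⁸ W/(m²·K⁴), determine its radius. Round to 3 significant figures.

L = 4πR²σT⁴ ⇒ R = √(L/(4πσT⁴)).
σT⁴ = 12037.9 W/m², so R = √(2.375×10¹⁹/(4π×12037.9)) = 1.25×10⁷ m.

R ≈ 1.25×10⁷ m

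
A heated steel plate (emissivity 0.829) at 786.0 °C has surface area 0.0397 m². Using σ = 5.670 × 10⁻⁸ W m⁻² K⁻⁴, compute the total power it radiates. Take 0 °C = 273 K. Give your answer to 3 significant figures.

P ≈ 2.35×10³ W

T = 786.0 °C + 273 = 1059.0 K.
Area A = 0.0397 m².
P = εσAT⁴ = 0.829 × 5.670×10⁻⁸ × 0.0397 × (1059.0)⁴ = 2.35×10³ W.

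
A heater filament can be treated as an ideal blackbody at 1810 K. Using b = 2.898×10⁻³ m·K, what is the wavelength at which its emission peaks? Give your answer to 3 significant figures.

λ_max ≈ 1.60×10³ nm

Wien's displacement law: λ_max = b/T = (2.898×10⁻³ m·K)/(1810 K) = 1.601×10⁻⁶ m.
That is 1.60×10³ nm, in the infrared range.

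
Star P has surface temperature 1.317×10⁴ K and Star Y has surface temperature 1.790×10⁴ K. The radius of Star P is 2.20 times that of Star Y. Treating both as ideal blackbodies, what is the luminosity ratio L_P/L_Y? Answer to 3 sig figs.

L ∝ R²T⁴, so L_P/L_Y = (R_P/R_Y)²(T_P/T_Y)⁴ = (2.20)² × (1.317×10⁴/1.790×10⁴)⁴ = 4.84 × 0.293043 = 1.42.

L_P/L_Y ≈ 1.42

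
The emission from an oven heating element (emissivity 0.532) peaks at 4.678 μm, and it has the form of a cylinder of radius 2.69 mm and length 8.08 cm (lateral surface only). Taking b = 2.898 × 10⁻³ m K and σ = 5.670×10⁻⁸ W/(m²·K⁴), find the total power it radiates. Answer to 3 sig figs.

Wien's law: T = b/λ_max = 2.898×10⁻³/4.678×10⁻⁶ = 619.496 K.
Lateral area A = 2πrL = 2π×2.69×10⁻³×0.0808 = 1.36566×10⁻³ m².
Then P = εσAT⁴ = 0.532×5.670×10⁻⁸×1.36566×10⁻³×(619.496)⁴ = 6.07 W.

P ≈ 6.07 W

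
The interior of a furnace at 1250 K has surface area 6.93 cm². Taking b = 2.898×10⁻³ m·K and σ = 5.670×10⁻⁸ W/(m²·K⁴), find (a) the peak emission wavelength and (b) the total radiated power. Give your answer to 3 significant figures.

λ_max ≈ 2.32×10³ nm; P ≈ 95.9 W

(a) λ_max = b/T = 2.898×10⁻³/1250 = 2.318×10⁻⁶ m = 2.32×10³ nm.
Area A = 6.93 cm² = 6.93×10⁻⁴ m².
(b) P = σAT⁴ = 5.670×10⁻⁸×6.93×10⁻⁴×(1250)⁴ = 95.9 W.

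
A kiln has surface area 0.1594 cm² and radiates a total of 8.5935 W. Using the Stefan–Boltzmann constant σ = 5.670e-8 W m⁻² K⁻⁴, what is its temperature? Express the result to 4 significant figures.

T ≈ 1756 K

Area A = 0.1594 cm² = 1.594×10⁻⁵ m².
P = σAT⁴ ⇒ T = (P/(σA))^(1/4) = (8.5935/(5.670×10⁻⁸×1.594×10⁻⁵))^(1/4) = 1756 K.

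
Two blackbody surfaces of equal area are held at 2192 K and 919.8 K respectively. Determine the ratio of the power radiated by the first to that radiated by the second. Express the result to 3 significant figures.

P₁/P₂ ≈ 32.3

With equal areas, P₁/P₂ = (T₁/T₂)⁴ = (2192/919.8)⁴ = 32.3.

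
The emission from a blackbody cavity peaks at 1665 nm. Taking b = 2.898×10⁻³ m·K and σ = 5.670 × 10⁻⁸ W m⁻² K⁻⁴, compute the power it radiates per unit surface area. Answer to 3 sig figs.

I ≈ 5.20×10⁵ W/m²

Wien's law: T = b/λ_max = 2.898×10⁻³/1.665×10⁻⁶ = 1740.54 K.
Then I = σT⁴ = 5.670×10⁻⁸×(1740.54)⁴ = 5.20×10⁵ W/m².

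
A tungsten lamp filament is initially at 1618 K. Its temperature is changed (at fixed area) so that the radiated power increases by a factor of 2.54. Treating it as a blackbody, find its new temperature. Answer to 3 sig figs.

P ∝ T⁴, so T₂/T₁ = (P₂/P₁)^(1/4) = (2.54)^(1/4) = 1.26243.
T₂ = 1618 × 1.26243 = 2.04×10³ K.

T₂ ≈ 2.04×10³ K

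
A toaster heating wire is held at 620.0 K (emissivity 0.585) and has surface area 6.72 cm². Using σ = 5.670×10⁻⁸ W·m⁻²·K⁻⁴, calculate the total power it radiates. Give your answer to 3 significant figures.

P ≈ 3.29 W

Area A = 6.72 cm² = 6.72×10⁻⁴ m².
P = εσAT⁴ = 0.585 × 5.670×10⁻⁸ × 6.72×10⁻⁴ × (620.0)⁴ = 3.29 W.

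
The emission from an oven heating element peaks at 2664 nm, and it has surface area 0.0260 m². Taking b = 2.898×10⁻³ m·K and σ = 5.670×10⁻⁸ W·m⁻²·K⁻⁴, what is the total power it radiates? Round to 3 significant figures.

P ≈ 2.06×10³ W

Wien's law: T = b/λ_max = 2.898×10⁻³/2.664×10⁻⁶ = 1087.84 K.
Area A = 0.0260 m².
Then P = σAT⁴ = 5.670×10⁻⁸×0.0260×(1087.84)⁴ = 2.06×10³ W.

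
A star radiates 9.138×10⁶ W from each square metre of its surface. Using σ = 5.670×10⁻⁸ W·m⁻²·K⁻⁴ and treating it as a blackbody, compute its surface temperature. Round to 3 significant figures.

T ≈ 3.56×10³ K

I = σT⁴, so T = (I/σ)^(1/4) = (9.138×10⁶/(5.670×10⁻⁸))^(1/4) = 3.56×10³ K.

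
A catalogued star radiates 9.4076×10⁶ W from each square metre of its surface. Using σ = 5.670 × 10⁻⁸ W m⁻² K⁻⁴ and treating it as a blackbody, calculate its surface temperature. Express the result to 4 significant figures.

T ≈ 3589 K

I = σT⁴, so T = (I/σ)^(1/4) = (9.4076×10⁶/(5.670×10⁻⁸))^(1/4) = 3589 K.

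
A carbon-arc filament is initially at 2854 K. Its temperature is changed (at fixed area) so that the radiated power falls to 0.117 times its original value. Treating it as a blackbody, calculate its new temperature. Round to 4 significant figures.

P ∝ T⁴, so T₂/T₁ = (P₂/P₁)^(1/4) = (0.117)^(1/4) = 0.584853.
T₂ = 2854 × 0.584853 = 1669 K.

T₂ ≈ 1669 K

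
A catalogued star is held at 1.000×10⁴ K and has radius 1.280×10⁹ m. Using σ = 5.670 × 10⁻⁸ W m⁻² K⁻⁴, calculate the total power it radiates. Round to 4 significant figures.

Surface area A = 4πR² = 4π(1.280×10⁹ m)² = 2.05887×10¹⁹ m².
P = σAT⁴ = 5.670×10⁻⁸ × 2.05887×10¹⁹ × (1.000×10⁴)⁴ = 1.167×10²⁸ W.

P ≈ 1.167×10²⁸ W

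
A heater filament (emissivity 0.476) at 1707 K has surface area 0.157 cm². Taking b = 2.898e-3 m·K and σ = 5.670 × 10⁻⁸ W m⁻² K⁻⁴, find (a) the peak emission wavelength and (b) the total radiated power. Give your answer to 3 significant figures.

(a) λ_max = b/T = 2.898×10⁻³/1707 = 1.698×10⁻⁶ m = 1.70×10³ nm.
Area A = 0.157 cm² = 1.57×10⁻⁵ m².
(b) P = εσAT⁴ = 0.476×5.670×10⁻⁸×1.57×10⁻⁵×(1707)⁴ = 3.60 W.

λ_max ≈ 1.70×10³ nm; P ≈ 3.60 W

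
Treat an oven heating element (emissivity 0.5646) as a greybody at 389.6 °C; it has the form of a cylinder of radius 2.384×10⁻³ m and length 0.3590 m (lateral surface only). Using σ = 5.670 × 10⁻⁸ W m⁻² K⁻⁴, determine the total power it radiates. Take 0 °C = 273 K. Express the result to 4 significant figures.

P ≈ 33.18 W

T = 389.6 °C + 273 = 662.6 K.
Lateral area A = 2πrL = 2π×2.384×10⁻³×0.3590 = 5.37750×10⁻³ m².
P = εσAT⁴ = 0.5646 × 5.670×10⁻⁸ × 5.37750×10⁻³ × (662.6)⁴ = 33.18 W.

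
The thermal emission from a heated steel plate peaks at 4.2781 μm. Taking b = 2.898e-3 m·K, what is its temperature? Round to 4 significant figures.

Wien's law gives T = b/λ_max = (2.898×10⁻³ m·K)/(4.2781×10⁻⁶ m) = 677.4 K.

T ≈ 677.4 K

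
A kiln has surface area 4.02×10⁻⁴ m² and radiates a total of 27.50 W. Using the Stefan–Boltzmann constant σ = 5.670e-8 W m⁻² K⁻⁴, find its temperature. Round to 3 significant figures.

Area A = 4.02×10⁻⁴ m².
P = σAT⁴ ⇒ T = (P/(σA))^(1/4) = (27.50/(5.670×10⁻⁸×4.02×10⁻⁴))^(1/4) = 1.05×10³ K.

T ≈ 1.05×10³ K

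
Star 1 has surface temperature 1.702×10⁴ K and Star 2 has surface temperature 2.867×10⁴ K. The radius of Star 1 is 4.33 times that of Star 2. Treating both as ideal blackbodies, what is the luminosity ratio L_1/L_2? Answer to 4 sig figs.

L ∝ R²T⁴, so L_1/L_2 = (R_1/R_2)²(T_1/T_2)⁴ = (4.33)² × (1.702×10⁴/2.867×10⁴)⁴ = 18.7489 × 0.124202 = 2.329.

L_1/L_2 ≈ 2.329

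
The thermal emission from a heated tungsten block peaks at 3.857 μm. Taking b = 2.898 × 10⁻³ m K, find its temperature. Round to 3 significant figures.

T ≈ 751 K

Wien's law gives T = b/λ_max = (2.898×10⁻³ m·K)/(3.857×10⁻⁶ m) = 751 K.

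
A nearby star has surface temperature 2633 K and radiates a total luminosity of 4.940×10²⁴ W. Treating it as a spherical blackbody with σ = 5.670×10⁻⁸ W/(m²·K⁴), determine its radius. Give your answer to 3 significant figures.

R ≈ 3.80×10⁸ m

L = 4πR²σT⁴ ⇒ R = √(L/(4πσT⁴)).
σT⁴ = 2.72513×10⁶ W/m², so R = √(4.940×10²⁴/(4π×2.72513×10⁶)) = 3.80×10⁸ m.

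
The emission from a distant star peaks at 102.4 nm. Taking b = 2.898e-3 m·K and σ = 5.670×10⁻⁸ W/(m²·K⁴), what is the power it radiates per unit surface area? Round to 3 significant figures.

Wien's law: T = b/λ_max = 2.898×10⁻³/1.024×10⁻⁷ = 28300.8 K.
Then I = σT⁴ = 5.670×10⁻⁸×(28300.8)⁴ = 3.64×10¹⁰ W/m².

I ≈ 3.64×10¹⁰ W/m²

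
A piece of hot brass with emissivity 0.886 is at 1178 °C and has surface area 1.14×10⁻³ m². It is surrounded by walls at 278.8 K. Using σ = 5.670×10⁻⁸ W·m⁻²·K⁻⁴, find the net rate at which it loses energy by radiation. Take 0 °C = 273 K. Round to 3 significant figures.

Net loss ≈ 254 W

T = 1178 °C + 273 = 1451 K.
Area A = 1.14×10⁻³ m².
Net radiated power P_net = εσA(T⁴ − T₀⁴) = 0.886×5.670×10⁻⁸×1.14×10⁻³×(1451⁴ − 278.8⁴).
T⁴ − T₀⁴ = 4.43271×10¹² − 6.04187×10⁹ = 4.42667×10¹² K⁴, so P_net = 254 W.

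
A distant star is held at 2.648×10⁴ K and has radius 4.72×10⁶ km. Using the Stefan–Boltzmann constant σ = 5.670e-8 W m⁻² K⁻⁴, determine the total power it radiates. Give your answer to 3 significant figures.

P ≈ 7.80×10³⁰ W

Surface area A = 4πR² = 4π(4.72×10⁹ m)² = 2.79959×10²⁰ m².
P = σAT⁴ = 5.670×10⁻⁸ × 2.79959×10²⁰ × (2.648×10⁴)⁴ = 7.80×10³⁰ W.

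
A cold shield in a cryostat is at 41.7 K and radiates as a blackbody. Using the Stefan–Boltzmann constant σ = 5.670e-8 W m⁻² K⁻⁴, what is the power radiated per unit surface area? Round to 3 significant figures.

Stefan–Boltzmann: I = σT⁴ = 5.670×10⁻⁸ × (41.7)⁴ = 0.171 W/m².

I ≈ 0.171 W/m²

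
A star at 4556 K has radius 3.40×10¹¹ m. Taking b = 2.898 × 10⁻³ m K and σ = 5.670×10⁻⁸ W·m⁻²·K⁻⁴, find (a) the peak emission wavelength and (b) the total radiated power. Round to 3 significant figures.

λ_max ≈ 0.636 μm; P ≈ 3.55×10³¹ W

(a) λ_max = b/T = 2.898×10⁻³/4556 = 6.361×10⁻⁷ m = 0.636 μm.
Surface area A = 4πR² = 4π(3.40×10¹¹ m)² = 1.45267×10²⁴ m².
(b) P = σAT⁴ = 5.670×10⁻⁸×1.45267×10²⁴×(4556)⁴ = 3.55×10³¹ W.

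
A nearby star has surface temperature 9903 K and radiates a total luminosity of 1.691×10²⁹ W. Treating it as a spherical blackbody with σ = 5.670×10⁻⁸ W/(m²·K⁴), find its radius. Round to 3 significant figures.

L = 4πR²σT⁴ ⇒ R = √(L/(4πσT⁴)).
σT⁴ = 5.45318×10⁸ W/m², so R = √(1.691×10²⁹/(4π×5.45318×10⁸)) = 4.97×10⁹ m.

R ≈ 4.97×10⁹ m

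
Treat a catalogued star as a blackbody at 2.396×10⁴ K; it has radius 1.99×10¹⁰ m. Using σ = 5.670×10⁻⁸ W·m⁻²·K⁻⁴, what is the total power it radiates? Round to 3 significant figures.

Surface area A = 4πR² = 4π(1.99×10¹⁰ m)² = 4.97641×10²¹ m².
P = σAT⁴ = 5.670×10⁻⁸ × 4.97641×10²¹ × (2.396×10⁴)⁴ = 9.30×10³¹ W.

P ≈ 9.30×10³¹ W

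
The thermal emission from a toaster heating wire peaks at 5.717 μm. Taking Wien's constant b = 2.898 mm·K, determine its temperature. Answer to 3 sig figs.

Wien's law gives T = b/λ_max = (2.898×10⁻³ m·K)/(5.717×10⁻⁶ m) = 507 K.

T ≈ 507 K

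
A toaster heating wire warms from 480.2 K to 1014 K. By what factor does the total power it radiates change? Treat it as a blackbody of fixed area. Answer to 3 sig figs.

P ∝ T⁴, so P₂/P₁ = (T₂/T₁)⁴ = (1014/480.2)⁴ = (2.11162)⁴ = 19.9.

P₂/P₁ ≈ 19.9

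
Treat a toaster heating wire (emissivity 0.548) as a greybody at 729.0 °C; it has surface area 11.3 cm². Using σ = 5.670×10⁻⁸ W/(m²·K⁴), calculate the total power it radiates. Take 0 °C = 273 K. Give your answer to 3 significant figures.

P ≈ 35.4 W

T = 729.0 °C + 273 = 1002.0 K.
Area A = 11.3 cm² = 1.13×10⁻³ m².
P = εσAT⁴ = 0.548 × 5.670×10⁻⁸ × 1.13×10⁻³ × (1002.0)⁴ = 35.4 W.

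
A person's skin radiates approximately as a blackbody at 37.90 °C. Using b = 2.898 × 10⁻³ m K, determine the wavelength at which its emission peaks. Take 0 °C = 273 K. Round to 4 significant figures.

T = 37.90 °C + 273 = 310.90 K.
Wien's displacement law: λ_max = b/T = (2.898×10⁻³ m·K)/(310.90 K) = 9.3213×10⁻⁶ m.
That is 9.321 μm, in the infrared range.

λ_max ≈ 9.321 μm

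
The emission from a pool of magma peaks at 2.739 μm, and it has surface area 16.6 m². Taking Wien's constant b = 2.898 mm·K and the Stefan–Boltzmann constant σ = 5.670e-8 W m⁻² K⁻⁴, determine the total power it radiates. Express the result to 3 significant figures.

Wien's law: T = b/λ_max = 2.898×10⁻³/2.739×10⁻⁶ = 1058.05 K.
Area A = 16.6 m².
Then P = σAT⁴ = 5.670×10⁻⁸×16.6×(1058.05)⁴ = 1.18×10⁶ W.

P ≈ 1.18×10⁶ W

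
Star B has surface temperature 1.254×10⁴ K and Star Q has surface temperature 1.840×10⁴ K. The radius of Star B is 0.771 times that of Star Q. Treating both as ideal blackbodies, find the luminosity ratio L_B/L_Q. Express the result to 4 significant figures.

L_B/L_Q ≈ 0.1282

L ∝ R²T⁴, so L_B/L_Q = (R_B/R_Q)²(T_B/T_Q)⁴ = (0.771)² × (1.254×10⁴/1.840×10⁴)⁴ = 0.594441 × 0.215734 = 0.1282.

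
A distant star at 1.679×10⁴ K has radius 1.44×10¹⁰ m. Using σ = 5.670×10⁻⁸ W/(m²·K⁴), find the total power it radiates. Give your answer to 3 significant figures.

Surface area A = 4πR² = 4π(1.44×10¹⁰ m)² = 2.60576×10²¹ m².
P = σAT⁴ = 5.670×10⁻⁸ × 2.60576×10²¹ × (1.679×10⁴)⁴ = 1.17×10³¹ W.

P ≈ 1.17×10³¹ W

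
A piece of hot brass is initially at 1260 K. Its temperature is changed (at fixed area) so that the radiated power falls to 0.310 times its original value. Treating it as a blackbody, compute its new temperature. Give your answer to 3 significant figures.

P ∝ T⁴, so T₂/T₁ = (P₂/P₁)^(1/4) = (0.310)^(1/4) = 0.746175.
T₂ = 1260 × 0.746175 = 940 K.

T₂ ≈ 940 K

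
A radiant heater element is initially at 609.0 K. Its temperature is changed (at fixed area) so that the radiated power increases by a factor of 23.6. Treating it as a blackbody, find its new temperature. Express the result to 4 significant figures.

P ∝ T⁴, so T₂/T₁ = (P₂/P₁)^(1/4) = (23.6)^(1/4) = 2.20408.
T₂ = 609.0 × 2.20408 = 1342 K.

T₂ ≈ 1342 K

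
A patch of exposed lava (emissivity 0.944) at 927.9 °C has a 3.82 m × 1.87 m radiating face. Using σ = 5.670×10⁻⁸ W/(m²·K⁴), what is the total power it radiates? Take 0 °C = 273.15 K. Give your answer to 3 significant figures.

T = 927.9 °C + 273.15 = 1201.05 K.
Area A = 3.82 × 1.87 = 7.1434 m².
P = εσAT⁴ = 0.944 × 5.670×10⁻⁸ × 7.1434 × (1201.05)⁴ = 7.96×10⁵ W.

P ≈ 7.96×10⁵ W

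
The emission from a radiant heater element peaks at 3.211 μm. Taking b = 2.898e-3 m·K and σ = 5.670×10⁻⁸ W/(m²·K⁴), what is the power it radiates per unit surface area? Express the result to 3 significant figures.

I ≈ 3.76×10⁴ W/m²

Wien's law: T = b/λ_max = 2.898×10⁻³/3.211×10⁻⁶ = 902.523 K.
Then I = σT⁴ = 5.670×10⁻⁸×(902.523)⁴ = 3.76×10⁴ W/m².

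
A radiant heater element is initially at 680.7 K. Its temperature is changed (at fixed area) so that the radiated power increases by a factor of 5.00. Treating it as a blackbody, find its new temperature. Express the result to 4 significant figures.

T₂ ≈ 1018 K

P ∝ T⁴, so T₂/T₁ = (P₂/P₁)^(1/4) = (5.00)^(1/4) = 1.49535.
T₂ = 680.7 × 1.49535 = 1018 K.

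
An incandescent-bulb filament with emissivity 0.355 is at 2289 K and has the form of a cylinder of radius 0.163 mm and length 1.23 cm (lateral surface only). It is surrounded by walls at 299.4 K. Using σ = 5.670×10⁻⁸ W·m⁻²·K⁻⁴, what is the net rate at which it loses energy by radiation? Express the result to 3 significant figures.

Lateral area A = 2πrL = 2π×1.63×10⁻⁴×0.0123 = 1.25972×10⁻⁵ m².
Net radiated power P_net = εσA(T⁴ − T₀⁴) = 0.355×5.670×10⁻⁸×1.25972×10⁻⁵×(2289⁴ − 299.4⁴).
T⁴ − T₀⁴ = 2.74526×10¹³ − 8.03539×10⁹ = 2.74446×10¹³ K⁴, so P_net = 6.96 W.

Net loss ≈ 6.96 W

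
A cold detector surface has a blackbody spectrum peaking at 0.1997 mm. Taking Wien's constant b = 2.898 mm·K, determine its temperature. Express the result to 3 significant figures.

Wien's law gives T = b/λ_max = (2.898×10⁻³ m·K)/(1.997×10⁻⁴ m) = 14.5 K.

T ≈ 14.5 K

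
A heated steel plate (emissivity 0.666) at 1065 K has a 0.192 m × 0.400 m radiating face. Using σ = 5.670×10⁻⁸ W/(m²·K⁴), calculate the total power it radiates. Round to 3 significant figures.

Area A = 0.192 × 0.400 = 0.0768 m².
P = εσAT⁴ = 0.666 × 5.670×10⁻⁸ × 0.0768 × (1065)⁴ = 3.73×10³ W.

P ≈ 3.73×10³ W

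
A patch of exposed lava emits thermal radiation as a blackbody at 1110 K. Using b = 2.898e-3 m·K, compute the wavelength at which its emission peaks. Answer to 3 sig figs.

λ_max ≈ 2.61 μm

Wien's displacement law: λ_max = b/T = (2.898×10⁻³ m·K)/(1110 K) = 2.611×10⁻⁶ m.
That is 2.61 μm, in the infrared range.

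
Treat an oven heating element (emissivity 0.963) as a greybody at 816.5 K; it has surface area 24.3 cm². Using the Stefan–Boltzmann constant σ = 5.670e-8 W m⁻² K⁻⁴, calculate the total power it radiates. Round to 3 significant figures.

P ≈ 59.0 W

Area A = 24.3 cm² = 2.43×10⁻³ m².
P = εσAT⁴ = 0.963 × 5.670×10⁻⁸ × 2.43×10⁻³ × (816.5)⁴ = 59.0 W.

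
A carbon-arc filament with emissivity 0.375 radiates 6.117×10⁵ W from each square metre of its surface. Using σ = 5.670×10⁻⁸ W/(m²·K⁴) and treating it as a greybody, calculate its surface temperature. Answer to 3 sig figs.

T ≈ 2.32×10³ K

I = εσT⁴, so T = (I/εσ)^(1/4) = (6.117×10⁵/(0.375×5.670×10⁻⁸))^(1/4) = 2.32×10³ K.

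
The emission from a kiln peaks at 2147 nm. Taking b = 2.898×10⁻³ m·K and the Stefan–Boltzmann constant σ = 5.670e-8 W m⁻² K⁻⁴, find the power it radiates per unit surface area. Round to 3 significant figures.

Wien's law: T = b/λ_max = 2.898×10⁻³/2.147×10⁻⁶ = 1349.79 K.
Then I = σT⁴ = 5.670×10⁻⁸×(1349.79)⁴ = 1.88×10⁵ W/m².

I ≈ 1.88×10⁵ W/m²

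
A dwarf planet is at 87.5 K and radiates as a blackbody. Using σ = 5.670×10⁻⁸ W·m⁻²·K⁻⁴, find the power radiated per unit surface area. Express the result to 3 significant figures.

Stefan–Boltzmann: I = σT⁴ = 5.670×10⁻⁸ × (87.5)⁴ = 3.32 W/m².

I ≈ 3.32 W/m²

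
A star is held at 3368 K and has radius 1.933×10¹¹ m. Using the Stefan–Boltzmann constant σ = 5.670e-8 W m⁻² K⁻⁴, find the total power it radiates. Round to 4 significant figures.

Surface area A = 4πR² = 4π(1.933×10¹¹ m)² = 4.69541×10²³ m².
P = σAT⁴ = 5.670×10⁻⁸ × 4.69541×10²³ × (3368)⁴ = 3.426×10³⁰ W.

P ≈ 3.426×10³⁰ W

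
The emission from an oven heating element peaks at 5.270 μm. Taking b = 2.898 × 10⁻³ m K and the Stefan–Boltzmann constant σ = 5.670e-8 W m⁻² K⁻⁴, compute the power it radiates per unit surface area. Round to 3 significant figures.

I ≈ 5.18×10³ W/m²

Wien's law: T = b/λ_max = 2.898×10⁻³/5.270×10⁻⁶ = 549.905 K.
Then I = σT⁴ = 5.670×10⁻⁸×(549.905)⁴ = 5.18×10³ W/m².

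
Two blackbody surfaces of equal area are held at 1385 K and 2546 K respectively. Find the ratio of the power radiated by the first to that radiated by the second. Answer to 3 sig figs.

P₁/P₂ ≈ 0.0876

With equal areas, P₁/P₂ = (T₁/T₂)⁴ = (1385/2546)⁴ = 0.0876.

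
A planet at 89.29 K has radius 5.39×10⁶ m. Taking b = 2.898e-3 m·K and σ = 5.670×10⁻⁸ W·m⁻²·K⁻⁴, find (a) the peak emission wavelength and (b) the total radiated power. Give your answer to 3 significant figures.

λ_max ≈ 32.5 μm; P ≈ 1.32×10¹⁵ W

(a) λ_max = b/T = 2.898×10⁻³/89.29 = 3.246×10⁻⁵ m = 32.5 μm.
Surface area A = 4πR² = 4π(5.39×10⁶ m)² = 3.65079×10¹⁴ m².
(b) P = σAT⁴ = 5.670×10⁻⁸×3.65079×10¹⁴×(89.29)⁴ = 1.32×10¹⁵ W.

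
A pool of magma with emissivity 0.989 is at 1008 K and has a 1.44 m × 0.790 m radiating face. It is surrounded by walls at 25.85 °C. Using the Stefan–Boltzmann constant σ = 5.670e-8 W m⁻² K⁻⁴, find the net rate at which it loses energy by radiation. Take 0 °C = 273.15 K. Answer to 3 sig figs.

Surroundings: T = 25.85 °C + 273.15 = 299.00 K.
Area A = 1.44 × 0.790 = 1.1376 m².
Net radiated power P_net = εσA(T⁴ − T₀⁴) = 0.989×5.670×10⁻⁸×1.1376×(1008⁴ − 299.00⁴).
T⁴ − T₀⁴ = 1.03239×10¹² − 7.99254×10⁹ = 1.02440×10¹² K⁴, so P_net = 6.53×10⁴ W.

Net loss ≈ 6.53×10⁴ W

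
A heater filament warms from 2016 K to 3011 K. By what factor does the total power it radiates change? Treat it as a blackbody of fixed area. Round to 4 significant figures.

P₂/P₁ ≈ 4.976

P ∝ T⁴, so P₂/P₁ = (T₂/T₁)⁴ = (3011/2016)⁴ = (1.49355)⁴ = 4.976.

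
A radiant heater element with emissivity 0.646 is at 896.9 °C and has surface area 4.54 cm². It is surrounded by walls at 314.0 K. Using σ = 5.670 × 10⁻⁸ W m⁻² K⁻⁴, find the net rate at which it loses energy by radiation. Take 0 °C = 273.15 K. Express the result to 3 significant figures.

Net loss ≈ 31.0 W

T = 896.9 °C + 273.15 = 1170.05 K.
Area A = 4.54 cm² = 4.54×10⁻⁴ m².
Net radiated power P_net = εσA(T⁴ − T₀⁴) = 0.646×5.670×10⁻⁸×4.54×10⁻⁴×(1170.05⁴ − 314.0⁴).
T⁴ − T₀⁴ = 1.87421×10¹² − 9.72117×10⁹ = 1.86449×10¹² K⁴, so P_net = 31.0 W.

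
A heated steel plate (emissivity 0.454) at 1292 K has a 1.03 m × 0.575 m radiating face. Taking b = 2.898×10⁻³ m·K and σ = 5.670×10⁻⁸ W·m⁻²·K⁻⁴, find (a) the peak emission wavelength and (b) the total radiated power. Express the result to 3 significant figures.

(a) λ_max = b/T = 2.898×10⁻³/1292 = 2.243×10⁻⁶ m = 2.24 μm.
Area A = 1.03 × 0.575 = 0.59225 m².
(b) P = εσAT⁴ = 0.454×5.670×10⁻⁸×0.59225×(1292)⁴ = 4.25×10⁴ W.

λ_max ≈ 2.24 μm; P ≈ 4.25×10⁴ W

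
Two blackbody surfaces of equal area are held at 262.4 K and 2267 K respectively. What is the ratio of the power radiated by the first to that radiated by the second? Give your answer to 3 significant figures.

P₁/P₂ ≈ 1.79×10⁻⁴

With equal areas, P₁/P₂ = (T₁/T₂)⁴ = (262.4/2267)⁴ = 1.79×10⁻⁴.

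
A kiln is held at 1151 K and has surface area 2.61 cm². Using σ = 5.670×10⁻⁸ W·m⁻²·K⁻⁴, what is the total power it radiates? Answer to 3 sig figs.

Area A = 2.61 cm² = 2.61×10⁻⁴ m².
P = σAT⁴ = 5.670×10⁻⁸ × 2.61×10⁻⁴ × (1151)⁴ = 26.0 W.

P ≈ 26.0 W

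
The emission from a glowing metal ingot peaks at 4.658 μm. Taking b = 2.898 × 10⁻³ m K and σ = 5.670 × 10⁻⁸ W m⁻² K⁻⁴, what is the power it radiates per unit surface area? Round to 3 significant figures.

I ≈ 8.50×10³ W/m²

Wien's law: T = b/λ_max = 2.898×10⁻³/4.658×10⁻⁶ = 622.155 K.
Then I = σT⁴ = 5.670×10⁻⁸×(622.155)⁴ = 8.50×10³ W/m².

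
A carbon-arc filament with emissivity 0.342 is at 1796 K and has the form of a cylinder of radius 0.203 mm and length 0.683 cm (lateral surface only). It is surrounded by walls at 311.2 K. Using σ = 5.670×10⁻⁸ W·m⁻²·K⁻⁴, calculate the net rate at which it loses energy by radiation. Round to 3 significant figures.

Net loss ≈ 1.76 W

Lateral area A = 2πrL = 2π×2.03×10⁻⁴×6.83×10⁻³ = 8.71157×10⁻⁶ m².
Net radiated power P_net = εσA(T⁴ − T₀⁴) = 0.342×5.670×10⁻⁸×8.71157×10⁻⁶×(1796⁴ − 311.2⁴).
T⁴ − T₀⁴ = 1.04046×10¹³ − 9.37904×10⁹ = 1.03952×10¹³ K⁴, so P_net = 1.76 W.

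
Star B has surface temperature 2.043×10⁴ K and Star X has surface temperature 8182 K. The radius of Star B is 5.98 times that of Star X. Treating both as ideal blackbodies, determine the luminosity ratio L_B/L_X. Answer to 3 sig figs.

L_B/L_X ≈ 1.39×10³

L ∝ R²T⁴, so L_B/L_X = (R_B/R_X)²(T_B/T_X)⁴ = (5.98)² × (2.043×10⁴/8182)⁴ = 35.7604 × 38.8719 = 1.39×10³.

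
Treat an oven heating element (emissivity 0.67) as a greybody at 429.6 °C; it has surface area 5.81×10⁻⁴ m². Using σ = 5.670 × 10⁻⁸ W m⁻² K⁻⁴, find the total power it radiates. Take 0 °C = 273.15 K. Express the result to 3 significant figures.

T = 429.6 °C + 273.15 = 702.75 K.
Area A = 5.81×10⁻⁴ m².
P = εσAT⁴ = 0.67 × 5.670×10⁻⁸ × 5.81×10⁻⁴ × (702.75)⁴ = 5.38 W.

P ≈ 5.38 W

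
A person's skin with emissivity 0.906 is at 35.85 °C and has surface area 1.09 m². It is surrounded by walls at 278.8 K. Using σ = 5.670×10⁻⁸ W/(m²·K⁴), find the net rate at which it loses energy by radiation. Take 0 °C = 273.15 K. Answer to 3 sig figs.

T = 35.85 °C + 273.15 = 309.00 K.
Area A = 1.09 m².
Net radiated power P_net = εσA(T⁴ − T₀⁴) = 0.906×5.670×10⁻⁸×1.09×(309.00⁴ − 278.8⁴).
T⁴ − T₀⁴ = 9.11662×10⁹ − 6.04187×10⁹ = 3.07475×10⁹ K⁴, so P_net = 172 W.

Net loss ≈ 172 W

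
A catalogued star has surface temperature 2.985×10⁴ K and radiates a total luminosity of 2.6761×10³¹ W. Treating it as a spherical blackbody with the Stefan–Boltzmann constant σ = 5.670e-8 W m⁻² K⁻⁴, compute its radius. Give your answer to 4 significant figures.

R ≈ 6.878×10⁹ m

L = 4πR²σT⁴ ⇒ R = √(L/(4πσT⁴)).
σT⁴ = 4.50153×10¹⁰ W/m², so R = √(2.6761×10³¹/(4π×4.50153×10¹⁰)) = 6.878×10⁹ m.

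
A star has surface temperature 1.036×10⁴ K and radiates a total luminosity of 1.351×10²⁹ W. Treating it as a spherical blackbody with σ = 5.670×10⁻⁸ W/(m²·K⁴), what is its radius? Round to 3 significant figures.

R ≈ 4.06×10⁹ m

L = 4πR²σT⁴ ⇒ R = √(L/(4πσT⁴)).
σT⁴ = 6.53164×10⁸ W/m², so R = √(1.351×10²⁹/(4π×6.53164×10⁸)) = 4.06×10⁹ m.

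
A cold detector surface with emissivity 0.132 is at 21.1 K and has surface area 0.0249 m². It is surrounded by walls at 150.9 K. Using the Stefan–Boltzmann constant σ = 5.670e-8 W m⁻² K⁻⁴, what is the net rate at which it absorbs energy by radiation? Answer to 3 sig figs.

Net gain ≈ 0.0966 W

Area A = 0.0249 m².
Net radiated power P_net = εσA(T⁴ − T₀⁴) = 0.132×5.670×10⁻⁸×0.0249×(21.1⁴ − 150.9⁴).
T⁴ − T₀⁴ = 1.98212×10⁵ − 5.18510×10⁸ = -5.18312×10⁸ K⁴, so P_net = -0.0966 W — negative, meaning a net gain of 0.0966 W.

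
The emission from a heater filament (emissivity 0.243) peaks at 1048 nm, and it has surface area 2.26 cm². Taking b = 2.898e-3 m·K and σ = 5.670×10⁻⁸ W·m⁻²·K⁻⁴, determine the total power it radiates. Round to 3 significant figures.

Wien's law: T = b/λ_max = 2.898×10⁻³/1.048×10⁻⁶ = 2765.27 K.
Area A = 2.26 cm² = 2.26×10⁻⁴ m².
Then P = εσAT⁴ = 0.243×5.670×10⁻⁸×2.26×10⁻⁴×(2765.27)⁴ = 182 W.

P ≈ 182 W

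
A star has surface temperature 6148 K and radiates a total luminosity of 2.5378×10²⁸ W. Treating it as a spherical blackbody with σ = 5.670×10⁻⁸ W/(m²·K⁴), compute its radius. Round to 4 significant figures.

L = 4πR²σT⁴ ⇒ R = √(L/(4πσT⁴)).
σT⁴ = 8.10062×10⁷ W/m², so R = √(2.5378×10²⁸/(4π×8.10062×10⁷)) = 4.993×10⁹ m.

R ≈ 4.993×10⁹ m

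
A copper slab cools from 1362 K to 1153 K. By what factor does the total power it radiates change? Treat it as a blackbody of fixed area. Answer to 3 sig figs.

P₂/P₁ ≈ 0.514

P ∝ T⁴, so P₂/P₁ = (T₂/T₁)⁴ = (1153/1362)⁴ = (0.846549)⁴ = 0.514.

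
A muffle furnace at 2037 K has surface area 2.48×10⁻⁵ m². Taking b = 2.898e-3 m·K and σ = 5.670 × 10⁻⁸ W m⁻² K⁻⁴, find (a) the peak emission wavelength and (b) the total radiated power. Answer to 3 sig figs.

(a) λ_max = b/T = 2.898×10⁻³/2037 = 1.423×10⁻⁶ m = 1.42 μm.
Area A = 2.48×10⁻⁵ m².
(b) P = σAT⁴ = 5.670×10⁻⁸×2.48×10⁻⁵×(2037)⁴ = 24.2 W.

λ_max ≈ 1.42 μm; P ≈ 24.2 W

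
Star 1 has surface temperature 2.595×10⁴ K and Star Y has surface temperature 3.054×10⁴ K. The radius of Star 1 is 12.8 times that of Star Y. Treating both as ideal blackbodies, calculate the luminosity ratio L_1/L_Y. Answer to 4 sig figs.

L_1/L_Y ≈ 85.41

L ∝ R²T⁴, so L_1/L_Y = (R_1/R_Y)²(T_1/T_Y)⁴ = (12.8)² × (2.595×10⁴/3.054×10⁴)⁴ = 163.84 × 0.521283 = 85.41.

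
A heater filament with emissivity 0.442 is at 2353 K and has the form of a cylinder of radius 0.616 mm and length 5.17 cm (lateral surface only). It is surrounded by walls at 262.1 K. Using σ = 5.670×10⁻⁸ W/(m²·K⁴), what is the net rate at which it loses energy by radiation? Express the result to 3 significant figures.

Net loss ≈ 154 W

Lateral area A = 2πrL = 2π×6.16×10⁻⁴×0.0517 = 2.00102×10⁻⁴ m².
Net radiated power P_net = εσA(T⁴ − T₀⁴) = 0.442×5.670×10⁻⁸×2.00102×10⁻⁴×(2353⁴ − 262.1⁴).
T⁴ − T₀⁴ = 3.06540×10¹³ − 4.71920×10⁹ = 3.06493×10¹³ K⁴, so P_net = 154 W.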